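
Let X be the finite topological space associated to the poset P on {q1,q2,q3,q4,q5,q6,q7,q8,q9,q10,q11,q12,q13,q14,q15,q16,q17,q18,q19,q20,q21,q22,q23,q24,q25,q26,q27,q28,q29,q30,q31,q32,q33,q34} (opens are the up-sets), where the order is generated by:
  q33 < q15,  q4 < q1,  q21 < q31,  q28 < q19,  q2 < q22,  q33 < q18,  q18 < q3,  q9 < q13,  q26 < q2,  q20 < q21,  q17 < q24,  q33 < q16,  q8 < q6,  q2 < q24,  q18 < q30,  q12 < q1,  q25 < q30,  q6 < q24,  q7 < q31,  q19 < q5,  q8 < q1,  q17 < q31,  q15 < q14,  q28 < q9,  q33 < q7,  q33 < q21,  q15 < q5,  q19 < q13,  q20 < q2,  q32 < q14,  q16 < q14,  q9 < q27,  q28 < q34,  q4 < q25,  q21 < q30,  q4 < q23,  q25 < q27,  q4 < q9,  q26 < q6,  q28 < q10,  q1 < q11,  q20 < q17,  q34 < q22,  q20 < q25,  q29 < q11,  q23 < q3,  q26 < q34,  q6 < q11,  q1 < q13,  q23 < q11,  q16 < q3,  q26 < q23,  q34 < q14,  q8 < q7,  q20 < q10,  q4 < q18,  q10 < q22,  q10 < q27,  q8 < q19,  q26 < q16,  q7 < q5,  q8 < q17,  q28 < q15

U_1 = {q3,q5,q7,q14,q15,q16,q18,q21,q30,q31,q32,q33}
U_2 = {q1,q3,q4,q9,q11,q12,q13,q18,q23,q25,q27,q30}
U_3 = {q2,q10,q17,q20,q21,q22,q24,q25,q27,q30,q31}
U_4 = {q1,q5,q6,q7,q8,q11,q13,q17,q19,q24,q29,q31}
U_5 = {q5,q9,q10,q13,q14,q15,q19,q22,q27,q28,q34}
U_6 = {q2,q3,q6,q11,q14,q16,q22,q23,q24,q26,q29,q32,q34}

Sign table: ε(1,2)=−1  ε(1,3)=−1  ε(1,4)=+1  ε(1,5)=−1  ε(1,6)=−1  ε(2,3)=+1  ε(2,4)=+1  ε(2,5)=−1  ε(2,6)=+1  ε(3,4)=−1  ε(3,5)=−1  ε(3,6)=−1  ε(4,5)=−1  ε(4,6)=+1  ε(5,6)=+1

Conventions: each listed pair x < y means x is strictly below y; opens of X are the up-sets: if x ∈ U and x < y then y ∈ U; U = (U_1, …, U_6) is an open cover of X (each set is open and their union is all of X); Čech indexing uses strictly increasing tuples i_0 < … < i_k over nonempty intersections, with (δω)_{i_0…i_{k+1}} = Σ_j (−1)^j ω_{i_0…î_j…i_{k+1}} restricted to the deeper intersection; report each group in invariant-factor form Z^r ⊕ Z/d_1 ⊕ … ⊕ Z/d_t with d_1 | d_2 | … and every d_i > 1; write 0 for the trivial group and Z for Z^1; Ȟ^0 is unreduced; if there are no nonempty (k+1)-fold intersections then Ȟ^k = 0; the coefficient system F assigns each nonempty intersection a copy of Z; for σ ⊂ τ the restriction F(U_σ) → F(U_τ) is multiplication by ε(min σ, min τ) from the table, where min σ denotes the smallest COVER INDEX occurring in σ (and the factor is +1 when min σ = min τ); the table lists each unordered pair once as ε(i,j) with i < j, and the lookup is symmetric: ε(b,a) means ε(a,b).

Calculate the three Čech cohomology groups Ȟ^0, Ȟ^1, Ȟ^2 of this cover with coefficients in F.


Ȟ^0 ≅ 0,  Ȟ^1 ≅ Z/2,  Ȟ^2 ≅ Z

nerve simplices:
  U12={q3,q18,q30} U13={q21,q30,q31} U14={q5,q7,q31} U15={q5,q14,q15} U16={q3,q14,q16,q32} U23={q25,q27,q30} U24={q1,q11,q13} U25={q9,q13,q27} U26={q3,q11,q23} U34={q17,q24,q31} U35={q10,q22,q27} U36={q2,q22,q24} U45={q5,q13,q19} U46={q6,q11,q24,q29} U56={q14,q22,q34}
  U123={q30} U126={q3} U134={q31} U145={q5} U156={q14} U235={q27} U245={q13} U246={q11} U346={q24} U356={q22}
C dims 6,15,10; δ0: rk 6, SNF 1^5·2; δ1: rk 9, SNF 1^9
degree 0: 6−6−0 = 0 → Ȟ^0 ≅ 0
degree 1: 15−9−6 = 0 plus torsion [2] → Ȟ^1 ≅ Z/2
degree 2: 10−0−9 = 1 → Ȟ^2 ≅ Z


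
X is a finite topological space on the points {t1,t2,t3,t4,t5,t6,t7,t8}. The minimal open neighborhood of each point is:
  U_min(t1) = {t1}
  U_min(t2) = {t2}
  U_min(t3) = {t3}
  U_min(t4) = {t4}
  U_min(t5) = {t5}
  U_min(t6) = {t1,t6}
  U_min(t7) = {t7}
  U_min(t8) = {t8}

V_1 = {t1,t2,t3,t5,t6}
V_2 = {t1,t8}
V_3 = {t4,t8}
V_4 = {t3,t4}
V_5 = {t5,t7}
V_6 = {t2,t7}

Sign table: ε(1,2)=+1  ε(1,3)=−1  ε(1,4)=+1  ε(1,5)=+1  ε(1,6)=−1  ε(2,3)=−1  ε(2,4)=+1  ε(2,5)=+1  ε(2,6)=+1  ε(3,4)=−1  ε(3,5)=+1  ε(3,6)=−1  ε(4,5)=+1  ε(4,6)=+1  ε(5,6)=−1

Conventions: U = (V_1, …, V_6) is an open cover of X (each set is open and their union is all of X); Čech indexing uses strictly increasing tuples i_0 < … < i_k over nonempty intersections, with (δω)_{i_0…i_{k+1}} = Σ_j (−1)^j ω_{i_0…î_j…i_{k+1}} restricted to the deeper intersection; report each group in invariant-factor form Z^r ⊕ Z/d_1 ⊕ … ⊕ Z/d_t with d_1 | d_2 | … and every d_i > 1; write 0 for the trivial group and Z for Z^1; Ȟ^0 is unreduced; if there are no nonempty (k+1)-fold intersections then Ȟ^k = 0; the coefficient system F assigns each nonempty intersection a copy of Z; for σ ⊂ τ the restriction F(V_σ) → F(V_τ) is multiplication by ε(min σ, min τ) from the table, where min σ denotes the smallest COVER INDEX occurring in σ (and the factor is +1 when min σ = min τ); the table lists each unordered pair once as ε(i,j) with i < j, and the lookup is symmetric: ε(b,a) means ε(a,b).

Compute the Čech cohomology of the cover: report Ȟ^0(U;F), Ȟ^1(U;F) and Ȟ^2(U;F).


nonempty intersections:
  V12={t1} V14={t3} V15={t5} V16={t2} V23={t8} V34={t4} V56={t7}
C dims 6,7; δ0: rk 5, SNF 1^5
Ȟ^0: (6−5)−0=1 ⇒ Z
Ȟ^1: (7−0)−5=2 ⇒ Z^2
Ȟ^2: (0−0)−0=0 ⇒ 0

Ȟ^0 = Z; Ȟ^1 = Z^2; Ȟ^2 = 0


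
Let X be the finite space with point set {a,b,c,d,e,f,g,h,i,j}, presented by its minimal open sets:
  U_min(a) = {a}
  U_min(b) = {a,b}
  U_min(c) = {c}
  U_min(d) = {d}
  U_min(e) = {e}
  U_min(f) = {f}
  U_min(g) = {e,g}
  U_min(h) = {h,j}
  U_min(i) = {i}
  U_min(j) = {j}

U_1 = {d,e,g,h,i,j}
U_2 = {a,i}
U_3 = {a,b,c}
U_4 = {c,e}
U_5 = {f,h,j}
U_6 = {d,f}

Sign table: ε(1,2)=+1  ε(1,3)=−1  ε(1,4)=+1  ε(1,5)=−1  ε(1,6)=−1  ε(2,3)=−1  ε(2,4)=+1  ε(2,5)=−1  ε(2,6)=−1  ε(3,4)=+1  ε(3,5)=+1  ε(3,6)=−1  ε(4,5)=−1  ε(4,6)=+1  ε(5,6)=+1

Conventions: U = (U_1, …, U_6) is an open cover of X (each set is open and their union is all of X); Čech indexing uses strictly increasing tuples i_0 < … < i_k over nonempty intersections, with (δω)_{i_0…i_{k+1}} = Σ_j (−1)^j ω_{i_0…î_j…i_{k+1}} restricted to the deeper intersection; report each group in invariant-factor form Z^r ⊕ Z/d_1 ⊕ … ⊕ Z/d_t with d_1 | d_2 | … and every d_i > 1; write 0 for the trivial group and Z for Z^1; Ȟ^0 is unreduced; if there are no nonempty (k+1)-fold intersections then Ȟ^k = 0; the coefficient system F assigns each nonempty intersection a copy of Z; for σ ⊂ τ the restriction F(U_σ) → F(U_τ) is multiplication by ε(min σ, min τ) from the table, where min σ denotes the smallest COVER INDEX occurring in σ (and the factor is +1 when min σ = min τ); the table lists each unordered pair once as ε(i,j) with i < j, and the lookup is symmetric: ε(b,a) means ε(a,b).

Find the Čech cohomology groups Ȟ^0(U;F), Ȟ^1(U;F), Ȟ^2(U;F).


Ȟ^0 ≅ 0, Ȟ^1 ≅ Z ⊕ Z/2 and Ȟ^2 ≅ 0

nonempty intersections:
  U12={i} U14={e} U15={h,j} U16={d} U23={a} U34={c} U56={f}
C dims 6,7; δ0: rk 6, SNF 1^5·2
Ȟ^0: (6−6)−0=0 ⇒ 0
Ȟ^1: (7−0)−6=1 plus torsion [2] ⇒ Z ⊕ Z/2
Ȟ^2: (0−0)−0=0 ⇒ 0


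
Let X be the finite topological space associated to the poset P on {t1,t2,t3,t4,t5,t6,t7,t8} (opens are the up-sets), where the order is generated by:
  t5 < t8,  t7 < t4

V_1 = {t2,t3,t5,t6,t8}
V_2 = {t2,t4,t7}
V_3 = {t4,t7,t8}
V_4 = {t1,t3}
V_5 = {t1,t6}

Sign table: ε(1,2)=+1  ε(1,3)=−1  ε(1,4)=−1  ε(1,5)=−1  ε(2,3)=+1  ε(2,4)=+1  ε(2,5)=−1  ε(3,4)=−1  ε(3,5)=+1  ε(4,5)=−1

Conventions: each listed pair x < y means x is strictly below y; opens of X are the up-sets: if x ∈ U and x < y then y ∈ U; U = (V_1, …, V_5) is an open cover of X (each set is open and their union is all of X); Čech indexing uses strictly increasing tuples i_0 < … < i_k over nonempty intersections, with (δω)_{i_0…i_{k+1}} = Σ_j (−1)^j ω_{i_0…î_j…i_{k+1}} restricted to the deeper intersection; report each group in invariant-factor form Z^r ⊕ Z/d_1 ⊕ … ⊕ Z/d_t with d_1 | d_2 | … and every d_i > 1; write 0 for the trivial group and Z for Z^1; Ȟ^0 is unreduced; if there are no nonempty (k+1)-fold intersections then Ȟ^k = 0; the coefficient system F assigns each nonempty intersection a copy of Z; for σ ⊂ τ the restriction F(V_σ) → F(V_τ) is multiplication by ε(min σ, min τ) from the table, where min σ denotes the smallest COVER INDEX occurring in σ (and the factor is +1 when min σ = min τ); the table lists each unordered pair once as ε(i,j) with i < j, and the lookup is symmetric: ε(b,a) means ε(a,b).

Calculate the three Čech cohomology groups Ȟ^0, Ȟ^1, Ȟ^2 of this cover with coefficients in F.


Ȟ^0(U;F) ≅ 0; Ȟ^1(U;F) ≅ Z ⊕ Z/2; Ȟ^2(U;F) ≅ 0

nerve of the cover:
  V12={t2} V13={t8} V14={t3} V15={t6} V23={t4,t7} V45={t1}
C dims 5,6; δ0: rk 5, SNF 1^4·2
Ȟ^0 = (5 − 5) − 0 = 0, so Ȟ^0 ≅ 0
Ȟ^1 = (6 − 0) − 5 = 1 plus torsion [2], so Ȟ^1 ≅ Z ⊕ Z/2
Ȟ^2 = (0 − 0) − 0 = 0, so Ȟ^2 ≅ 0


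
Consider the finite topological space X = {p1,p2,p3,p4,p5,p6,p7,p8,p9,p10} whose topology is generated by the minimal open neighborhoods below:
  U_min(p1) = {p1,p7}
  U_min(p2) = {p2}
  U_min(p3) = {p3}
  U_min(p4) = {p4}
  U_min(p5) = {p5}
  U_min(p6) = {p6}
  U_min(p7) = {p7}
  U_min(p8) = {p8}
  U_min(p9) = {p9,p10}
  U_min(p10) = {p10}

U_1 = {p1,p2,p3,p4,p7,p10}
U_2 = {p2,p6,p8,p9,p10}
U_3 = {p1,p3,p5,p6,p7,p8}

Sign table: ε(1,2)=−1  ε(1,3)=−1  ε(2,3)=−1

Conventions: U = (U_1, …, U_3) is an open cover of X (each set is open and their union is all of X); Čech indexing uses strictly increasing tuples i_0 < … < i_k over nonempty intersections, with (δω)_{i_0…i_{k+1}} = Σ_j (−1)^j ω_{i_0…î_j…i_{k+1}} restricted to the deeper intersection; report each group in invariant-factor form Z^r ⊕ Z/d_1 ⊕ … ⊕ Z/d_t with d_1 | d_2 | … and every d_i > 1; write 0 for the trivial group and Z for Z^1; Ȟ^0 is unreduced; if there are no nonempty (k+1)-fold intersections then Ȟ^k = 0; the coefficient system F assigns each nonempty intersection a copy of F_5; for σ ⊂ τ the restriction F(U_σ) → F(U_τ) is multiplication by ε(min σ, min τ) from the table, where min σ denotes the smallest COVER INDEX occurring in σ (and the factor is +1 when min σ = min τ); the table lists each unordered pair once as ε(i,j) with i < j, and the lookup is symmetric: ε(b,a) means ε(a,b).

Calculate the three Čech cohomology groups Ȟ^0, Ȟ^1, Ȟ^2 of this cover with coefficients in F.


Ȟ^0 = 0; Ȟ^1 = 0; Ȟ^2 = 0

nerve of the cover:
  U12={p2,p10} U13={p1,p3,p7} U23={p6,p8}
C dims 3,3; δ0: rk_F5 3
Ȟ^0 = (3 − 3) − 0 = 0, so Ȟ^0 ≅ 0
Ȟ^1 = (3 − 0) − 3 = 0, so Ȟ^1 ≅ 0
Ȟ^2 = (0 − 0) − 0 = 0, so Ȟ^2 ≅ 0


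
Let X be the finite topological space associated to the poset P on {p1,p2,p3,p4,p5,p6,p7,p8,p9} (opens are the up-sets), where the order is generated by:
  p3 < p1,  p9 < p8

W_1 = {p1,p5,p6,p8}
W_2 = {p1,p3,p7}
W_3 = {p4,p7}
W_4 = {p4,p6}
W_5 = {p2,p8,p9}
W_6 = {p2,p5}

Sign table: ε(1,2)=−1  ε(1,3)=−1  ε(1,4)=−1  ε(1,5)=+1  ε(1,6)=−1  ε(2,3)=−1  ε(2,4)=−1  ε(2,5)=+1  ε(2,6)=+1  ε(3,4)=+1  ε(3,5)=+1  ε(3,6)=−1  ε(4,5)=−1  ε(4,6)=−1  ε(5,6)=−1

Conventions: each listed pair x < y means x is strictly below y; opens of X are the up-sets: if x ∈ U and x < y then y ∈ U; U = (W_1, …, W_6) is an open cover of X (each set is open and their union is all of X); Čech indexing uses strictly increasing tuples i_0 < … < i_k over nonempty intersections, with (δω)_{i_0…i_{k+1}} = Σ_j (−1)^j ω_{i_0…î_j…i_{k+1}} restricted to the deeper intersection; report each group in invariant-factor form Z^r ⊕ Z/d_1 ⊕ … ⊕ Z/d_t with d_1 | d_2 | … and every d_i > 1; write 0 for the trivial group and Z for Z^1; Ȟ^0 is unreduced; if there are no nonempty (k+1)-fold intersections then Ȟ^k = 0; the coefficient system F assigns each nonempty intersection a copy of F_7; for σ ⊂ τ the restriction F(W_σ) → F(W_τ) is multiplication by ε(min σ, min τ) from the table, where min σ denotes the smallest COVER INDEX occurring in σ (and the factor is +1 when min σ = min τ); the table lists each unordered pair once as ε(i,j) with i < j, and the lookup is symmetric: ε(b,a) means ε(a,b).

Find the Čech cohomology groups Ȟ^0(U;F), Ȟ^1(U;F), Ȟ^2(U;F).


Ȟ^0 = 0, Ȟ^1 = Z/7, Ȟ^2 = 0

intersection data:
  W12={p1} W14={p6} W15={p8} W16={p5} W23={p7} W34={p4} W56={p2}
C dims 6,7; δ0: rk_F7 6
Ȟ^0 = (6 − 6) − 0 = 0, so Ȟ^0 ≅ 0
Ȟ^1 = (7 − 0) − 6 = 1, so Ȟ^1 ≅ Z/7
Ȟ^2 = (0 − 0) − 0 = 0, so Ȟ^2 ≅ 0


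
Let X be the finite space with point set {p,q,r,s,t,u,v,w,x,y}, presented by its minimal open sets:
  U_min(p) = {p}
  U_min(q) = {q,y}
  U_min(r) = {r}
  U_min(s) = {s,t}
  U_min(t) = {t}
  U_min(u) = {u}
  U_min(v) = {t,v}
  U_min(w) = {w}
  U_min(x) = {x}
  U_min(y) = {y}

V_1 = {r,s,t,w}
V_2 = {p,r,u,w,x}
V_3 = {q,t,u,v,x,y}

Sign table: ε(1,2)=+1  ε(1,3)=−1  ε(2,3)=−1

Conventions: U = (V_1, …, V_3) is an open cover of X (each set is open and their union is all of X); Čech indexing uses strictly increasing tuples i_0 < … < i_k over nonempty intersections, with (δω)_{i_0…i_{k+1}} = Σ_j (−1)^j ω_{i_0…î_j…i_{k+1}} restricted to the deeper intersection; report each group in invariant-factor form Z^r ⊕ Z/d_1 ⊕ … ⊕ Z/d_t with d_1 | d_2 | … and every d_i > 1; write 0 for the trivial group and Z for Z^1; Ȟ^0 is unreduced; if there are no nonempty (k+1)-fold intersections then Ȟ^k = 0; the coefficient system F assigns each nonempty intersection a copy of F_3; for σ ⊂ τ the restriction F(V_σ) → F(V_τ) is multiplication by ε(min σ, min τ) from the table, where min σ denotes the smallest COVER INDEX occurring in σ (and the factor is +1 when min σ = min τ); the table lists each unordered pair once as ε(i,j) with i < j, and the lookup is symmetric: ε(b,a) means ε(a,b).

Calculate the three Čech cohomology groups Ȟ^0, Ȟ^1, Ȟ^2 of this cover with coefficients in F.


nerve of the cover:
  V12={r,w} V13={t} V23={u,x}
C dims 3,3; δ0: rk_F3 2
Ȟ^0 = (3 − 2) − 0 = 1, so Ȟ^0 ≅ Z/3
Ȟ^1 = (3 − 0) − 2 = 1, so Ȟ^1 ≅ Z/3
Ȟ^2 = (0 − 0) − 0 = 0, so Ȟ^2 ≅ 0

Ȟ^0(U;F) ≅ Z/3,  Ȟ^1(U;F) ≅ Z/3,  Ȟ^2(U;F) ≅ 0


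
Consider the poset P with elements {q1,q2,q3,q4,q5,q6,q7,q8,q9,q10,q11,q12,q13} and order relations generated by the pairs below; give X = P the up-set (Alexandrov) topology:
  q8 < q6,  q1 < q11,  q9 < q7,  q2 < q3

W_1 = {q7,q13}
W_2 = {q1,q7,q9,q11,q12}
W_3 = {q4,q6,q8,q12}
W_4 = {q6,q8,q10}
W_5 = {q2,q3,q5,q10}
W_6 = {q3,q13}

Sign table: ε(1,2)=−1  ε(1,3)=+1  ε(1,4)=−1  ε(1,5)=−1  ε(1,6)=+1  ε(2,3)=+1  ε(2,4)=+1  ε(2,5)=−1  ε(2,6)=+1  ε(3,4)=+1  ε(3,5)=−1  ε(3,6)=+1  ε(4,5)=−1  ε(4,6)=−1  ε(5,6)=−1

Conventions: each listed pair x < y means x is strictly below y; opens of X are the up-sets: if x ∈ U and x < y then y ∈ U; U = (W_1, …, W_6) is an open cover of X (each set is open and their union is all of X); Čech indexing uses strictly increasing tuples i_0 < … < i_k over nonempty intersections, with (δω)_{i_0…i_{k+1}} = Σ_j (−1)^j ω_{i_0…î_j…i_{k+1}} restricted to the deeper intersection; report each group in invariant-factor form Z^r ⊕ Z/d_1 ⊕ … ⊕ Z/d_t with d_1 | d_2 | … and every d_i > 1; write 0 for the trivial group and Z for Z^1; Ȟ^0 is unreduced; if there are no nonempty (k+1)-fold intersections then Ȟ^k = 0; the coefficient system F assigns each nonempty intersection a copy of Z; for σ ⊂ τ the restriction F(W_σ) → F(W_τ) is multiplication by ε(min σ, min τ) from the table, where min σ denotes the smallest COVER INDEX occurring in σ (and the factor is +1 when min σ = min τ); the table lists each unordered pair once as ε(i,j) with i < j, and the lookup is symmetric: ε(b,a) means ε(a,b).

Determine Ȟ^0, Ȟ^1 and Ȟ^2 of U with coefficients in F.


Ȟ^0(U;F) ≅ 0,  Ȟ^1(U;F) ≅ Z/2,  Ȟ^2(U;F) ≅ 0

cover nerve:
  W12={q7} W16={q13} W23={q12} W34={q6,q8} W45={q10} W56={q3}
C dims 6,6; δ0: rk 6, SNF 1^5·2
Ȟ^0: (6−6)−0=0 ⇒ 0
Ȟ^1: (6−0)−6=0 plus torsion [2] ⇒ Z/2
Ȟ^2: (0−0)−0=0 ⇒ 0


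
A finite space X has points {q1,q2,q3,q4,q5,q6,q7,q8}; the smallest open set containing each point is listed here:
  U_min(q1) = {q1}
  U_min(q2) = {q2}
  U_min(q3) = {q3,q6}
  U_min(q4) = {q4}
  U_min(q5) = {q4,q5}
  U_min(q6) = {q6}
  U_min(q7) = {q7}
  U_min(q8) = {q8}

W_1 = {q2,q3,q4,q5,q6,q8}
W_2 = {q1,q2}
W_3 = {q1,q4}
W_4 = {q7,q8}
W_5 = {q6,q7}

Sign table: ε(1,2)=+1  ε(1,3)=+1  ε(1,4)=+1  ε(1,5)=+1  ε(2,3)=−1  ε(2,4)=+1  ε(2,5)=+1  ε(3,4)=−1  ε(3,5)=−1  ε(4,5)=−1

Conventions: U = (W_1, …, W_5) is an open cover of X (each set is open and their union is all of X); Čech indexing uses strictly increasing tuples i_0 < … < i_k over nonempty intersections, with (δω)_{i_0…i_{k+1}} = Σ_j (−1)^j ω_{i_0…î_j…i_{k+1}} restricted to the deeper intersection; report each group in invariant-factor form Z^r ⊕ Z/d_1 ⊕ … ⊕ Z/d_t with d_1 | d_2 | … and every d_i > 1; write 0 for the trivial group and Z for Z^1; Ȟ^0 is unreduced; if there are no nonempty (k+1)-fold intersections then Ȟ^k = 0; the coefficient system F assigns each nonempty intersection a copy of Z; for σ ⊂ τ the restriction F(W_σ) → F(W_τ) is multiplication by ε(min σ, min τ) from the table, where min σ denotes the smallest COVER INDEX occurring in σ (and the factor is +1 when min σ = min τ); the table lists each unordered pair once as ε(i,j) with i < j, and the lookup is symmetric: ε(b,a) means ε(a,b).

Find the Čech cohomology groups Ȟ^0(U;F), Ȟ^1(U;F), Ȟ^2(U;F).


nonempty overlaps:
  W12={q2} W13={q4} W14={q8} W15={q6} W23={q1} W45={q7}
C dims 5,6; δ0: rk 5, SNF 1^4·2
degree 0: 5−5−0 = 0 → Ȟ^0 ≅ 0
degree 1: 6−0−5 = 1 plus torsion [2] → Ȟ^1 ≅ Z ⊕ Z/2
degree 2: 0−0−0 = 0 → Ȟ^2 ≅ 0

Ȟ^0(U;F) ≅ 0, Ȟ^1(U;F) ≅ Z ⊕ Z/2 and Ȟ^2(U;F) ≅ 0


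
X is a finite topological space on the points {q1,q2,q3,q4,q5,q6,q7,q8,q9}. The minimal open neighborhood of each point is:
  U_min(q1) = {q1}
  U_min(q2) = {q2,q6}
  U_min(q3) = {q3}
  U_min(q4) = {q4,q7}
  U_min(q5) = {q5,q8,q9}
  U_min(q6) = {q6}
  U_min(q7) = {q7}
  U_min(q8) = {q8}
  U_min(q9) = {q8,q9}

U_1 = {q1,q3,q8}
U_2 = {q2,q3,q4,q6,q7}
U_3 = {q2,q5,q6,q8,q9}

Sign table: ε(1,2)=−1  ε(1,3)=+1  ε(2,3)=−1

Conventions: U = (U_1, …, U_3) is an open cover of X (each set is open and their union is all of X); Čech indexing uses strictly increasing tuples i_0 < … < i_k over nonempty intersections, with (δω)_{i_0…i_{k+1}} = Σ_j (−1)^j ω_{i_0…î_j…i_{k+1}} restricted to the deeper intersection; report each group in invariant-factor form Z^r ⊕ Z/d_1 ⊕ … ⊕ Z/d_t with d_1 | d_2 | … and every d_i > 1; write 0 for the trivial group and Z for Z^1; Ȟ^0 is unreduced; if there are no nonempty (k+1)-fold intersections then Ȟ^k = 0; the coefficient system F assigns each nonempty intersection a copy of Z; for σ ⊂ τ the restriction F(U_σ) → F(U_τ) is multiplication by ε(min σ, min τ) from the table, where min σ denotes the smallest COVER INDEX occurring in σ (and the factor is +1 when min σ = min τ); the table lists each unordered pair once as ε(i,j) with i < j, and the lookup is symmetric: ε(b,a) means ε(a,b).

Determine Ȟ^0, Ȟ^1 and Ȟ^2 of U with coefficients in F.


nonempty intersections:
  U12={q3} U13={q8} U23={q2,q6}
C dims 3,3; δ0: rk 2, SNF 1^2
Ȟ^0: (3−2)−0=1 ⇒ Z
Ȟ^1: (3−0)−2=1 ⇒ Z
Ȟ^2: (0−0)−0=0 ⇒ 0

Ȟ^0 = Z,  Ȟ^1 = Z,  Ȟ^2 = 0


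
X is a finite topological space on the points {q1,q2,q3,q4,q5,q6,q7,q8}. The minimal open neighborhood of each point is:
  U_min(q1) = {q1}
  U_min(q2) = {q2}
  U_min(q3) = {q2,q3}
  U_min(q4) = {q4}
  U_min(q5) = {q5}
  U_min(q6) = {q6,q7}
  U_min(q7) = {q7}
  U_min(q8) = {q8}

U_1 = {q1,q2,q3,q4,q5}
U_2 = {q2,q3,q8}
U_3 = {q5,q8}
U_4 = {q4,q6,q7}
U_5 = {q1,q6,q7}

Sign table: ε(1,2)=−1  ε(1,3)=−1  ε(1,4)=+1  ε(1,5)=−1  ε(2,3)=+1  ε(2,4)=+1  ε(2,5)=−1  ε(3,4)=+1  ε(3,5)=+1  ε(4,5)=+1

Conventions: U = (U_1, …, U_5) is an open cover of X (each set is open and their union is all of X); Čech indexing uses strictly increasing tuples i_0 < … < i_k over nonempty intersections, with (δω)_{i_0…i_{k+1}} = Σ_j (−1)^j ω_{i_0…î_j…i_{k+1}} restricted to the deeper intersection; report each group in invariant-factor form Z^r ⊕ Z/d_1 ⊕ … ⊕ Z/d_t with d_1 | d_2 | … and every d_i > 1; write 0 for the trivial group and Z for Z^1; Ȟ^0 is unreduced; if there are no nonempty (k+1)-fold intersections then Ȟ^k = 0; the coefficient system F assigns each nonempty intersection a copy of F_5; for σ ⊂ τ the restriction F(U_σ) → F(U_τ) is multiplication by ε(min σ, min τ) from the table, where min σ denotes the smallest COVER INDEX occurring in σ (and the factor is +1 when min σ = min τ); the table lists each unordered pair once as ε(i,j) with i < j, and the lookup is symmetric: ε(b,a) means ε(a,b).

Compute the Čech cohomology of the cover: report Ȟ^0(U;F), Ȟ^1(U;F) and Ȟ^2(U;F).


nonempty overlaps:
  U12={q2,q3} U13={q5} U14={q4} U15={q1} U23={q8} U45={q6,q7}
C dims 5,6; δ0: rk_F5 5
degree 0: 5−5−0 = 0 → Ȟ^0 ≅ 0
degree 1: 6−0−5 = 1 → Ȟ^1 ≅ Z/5
degree 2: 0−0−0 = 0 → Ȟ^2 ≅ 0

Ȟ^0 = 0; Ȟ^1 = Z/5; Ȟ^2 = 0


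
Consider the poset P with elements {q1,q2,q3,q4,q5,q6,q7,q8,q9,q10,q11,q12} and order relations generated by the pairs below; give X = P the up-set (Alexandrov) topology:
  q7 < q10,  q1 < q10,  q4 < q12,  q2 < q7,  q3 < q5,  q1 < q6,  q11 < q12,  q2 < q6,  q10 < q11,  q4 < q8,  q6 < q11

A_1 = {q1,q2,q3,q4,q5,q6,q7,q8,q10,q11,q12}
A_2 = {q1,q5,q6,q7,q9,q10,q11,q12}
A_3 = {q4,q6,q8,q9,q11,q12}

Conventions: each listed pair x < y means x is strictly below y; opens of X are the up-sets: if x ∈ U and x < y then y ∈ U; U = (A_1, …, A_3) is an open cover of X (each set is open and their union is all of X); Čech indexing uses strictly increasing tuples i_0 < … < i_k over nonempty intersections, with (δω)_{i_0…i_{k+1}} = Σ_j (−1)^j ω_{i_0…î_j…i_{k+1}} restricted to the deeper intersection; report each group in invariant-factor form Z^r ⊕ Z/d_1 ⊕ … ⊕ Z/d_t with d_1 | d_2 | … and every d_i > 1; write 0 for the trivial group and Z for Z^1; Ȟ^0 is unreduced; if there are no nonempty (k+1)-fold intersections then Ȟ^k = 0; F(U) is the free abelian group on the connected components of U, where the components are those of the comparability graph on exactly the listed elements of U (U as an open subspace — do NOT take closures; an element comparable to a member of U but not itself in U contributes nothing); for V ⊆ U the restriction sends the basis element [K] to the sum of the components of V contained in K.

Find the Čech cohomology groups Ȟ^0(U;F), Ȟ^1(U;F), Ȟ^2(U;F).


intersection data:
  A12={q1,q5,q6,q7,q10,q11,q12} A13={q4,q6,q8,q11,q12} A23={q6,q9,q11,q12}
  A123={q6,q11,q12}
components per intersection:
  A1: {q1,q2,q4,q6,q7,q8,q10,q11,q12} {q3,q5}
  A2: {q1,q6,q7,q10,q11,q12} {q5} {q9}
  A3: {q4,q6,q8,q11,q12} {q9}
  A12: {q1,q6,q7,q10,q11,q12} {q5}
  A13: {q4,q6,q8,q11,q12}
  A23: {q6,q11,q12} {q9}
  A123: {q6,q11,q12}
C dims 7,5,1; δ0: rk 4, SNF 1^4; δ1: rk 1, SNF 1^1
Ȟ^0 = (7 − 4) − 0 = 3, so Ȟ^0 ≅ Z^3
Ȟ^1 = (5 − 1) − 4 = 0, so Ȟ^1 ≅ 0
Ȟ^2 = (1 − 0) − 1 = 0, so Ȟ^2 ≅ 0

Ȟ^0(U;F) ≅ Z^3; Ȟ^1(U;F) ≅ 0; Ȟ^2(U;F) ≅ 0


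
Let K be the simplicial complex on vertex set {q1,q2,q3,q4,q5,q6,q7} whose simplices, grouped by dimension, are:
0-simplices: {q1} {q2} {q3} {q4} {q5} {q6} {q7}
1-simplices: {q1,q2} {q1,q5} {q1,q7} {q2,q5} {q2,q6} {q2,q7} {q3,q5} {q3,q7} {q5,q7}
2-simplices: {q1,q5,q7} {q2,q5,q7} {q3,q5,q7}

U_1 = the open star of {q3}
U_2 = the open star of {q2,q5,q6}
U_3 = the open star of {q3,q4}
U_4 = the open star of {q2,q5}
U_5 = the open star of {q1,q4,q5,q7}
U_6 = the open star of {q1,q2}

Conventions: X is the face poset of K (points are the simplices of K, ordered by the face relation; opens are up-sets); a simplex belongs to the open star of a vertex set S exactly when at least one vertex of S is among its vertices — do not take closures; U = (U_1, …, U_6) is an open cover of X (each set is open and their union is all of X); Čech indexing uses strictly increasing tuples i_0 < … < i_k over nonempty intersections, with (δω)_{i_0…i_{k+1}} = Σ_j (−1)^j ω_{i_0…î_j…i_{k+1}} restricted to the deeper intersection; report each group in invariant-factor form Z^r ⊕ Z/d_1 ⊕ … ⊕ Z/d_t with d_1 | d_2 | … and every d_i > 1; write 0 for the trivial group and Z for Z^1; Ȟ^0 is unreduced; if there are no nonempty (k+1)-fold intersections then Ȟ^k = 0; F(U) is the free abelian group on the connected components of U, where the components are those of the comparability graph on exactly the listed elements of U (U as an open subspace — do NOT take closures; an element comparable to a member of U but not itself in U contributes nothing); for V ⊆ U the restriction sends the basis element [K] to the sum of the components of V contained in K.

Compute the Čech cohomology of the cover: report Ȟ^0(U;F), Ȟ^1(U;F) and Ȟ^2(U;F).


Ȟ^0 ≅ Z^2, Ȟ^1 ≅ Z, Ȟ^2 ≅ 0

nerve simplices:
  U1={{q3},{q3,q5},{q3,q7},{q3,q5,q7}} U2={{q2},{q5},{q6},{q1,q2},{q1,q5},{q2,q5},{q2,q6},{q2,q7},{q3,q5},{q5,q7},{q1,q5,q7},{q2,q5,q7},{q3,q5,q7}} U3={{q3},{q4},{q3,q5},{q3,q7},{q3,q5,q7}} U4={{q2},{q5},{q1,q2},{q1,q5},{q2,q5},{q2,q6},{q2,q7},{q3,q5},{q5,q7},{q1,q5,q7},{q2,q5,q7},{q3,q5,q7}} U5={{q1},{q4},{q5},{q7},{q1,q2},{q1,q5},{q1,q7},{q2,q5},{q2,q7},{q3,q5},{q3,q7},{q5,q7},{q1,q5,q7},{q2,q5,q7},{q3,q5,q7}} U6={{q1},{q2},{q1,q2},{q1,q5},{q1,q7},{q2,q5},{q2,q6},{q2,q7},{q1,q5,q7},{q2,q5,q7}}
  U12={{q3,q5},{q3,q5,q7}} U13={{q3},{q3,q5},{q3,q7},{q3,q5,q7}} U14={{q3,q5},{q3,q5,q7}} U15={{q3,q5},{q3,q7},{q3,q5,q7}} U23={{q3,q5},{q3,q5,q7}} U24={{q2},{q5},{q1,q2},{q1,q5},{q2,q5},{q2,q6},{q2,q7},{q3,q5},{q5,q7},{q1,q5,q7},{q2,q5,q7},{q3,q5,q7}} U25={{q5},{q1,q2},{q1,q5},{q2,q5},{q2,q7},{q3,q5},{q5,q7},{q1,q5,q7},{q2,q5,q7},{q3,q5,q7}} U26={{q2},{q1,q2},{q1,q5},{q2,q5},{q2,q6},{q2,q7},{q1,q5,q7},{q2,q5,q7}} U34={{q3,q5},{q3,q5,q7}} U35={{q4},{q3,q5},{q3,q7},{q3,q5,q7}} U45={{q5},{q1,q2},{q1,q5},{q2,q5},{q2,q7},{q3,q5},{q5,q7},{q1,q5,q7},{q2,q5,q7},{q3,q5,q7}} U46={{q2},{q1,q2},{q1,q5},{q2,q5},{q2,q6},{q2,q7},{q1,q5,q7},{q2,q5,q7}} U56={{q1},{q1,q2},{q1,q5},{q1,q7},{q2,q5},{q2,q7},{q1,q5,q7},{q2,q5,q7}}
  U123={{q3,q5},{q3,q5,q7}} U124={{q3,q5},{q3,q5,q7}} U125={{q3,q5},{q3,q5,q7}} U134={{q3,q5},{q3,q5,q7}} U135={{q3,q5},{q3,q7},{q3,q5,q7}} U145={{q3,q5},{q3,q5,q7}} U234={{q3,q5},{q3,q5,q7}} U235={{q3,q5},{q3,q5,q7}} U245={{q5},{q1,q2},{q1,q5},{q2,q5},{q2,q7},{q3,q5},{q5,q7},{q1,q5,q7},{q2,q5,q7},{q3,q5,q7}} U246={{q2},{q1,q2},{q1,q5},{q2,q5},{q2,q6},{q2,q7},{q1,q5,q7},{q2,q5,q7}} U256={{q1,q2},{q1,q5},{q2,q5},{q2,q7},{q1,q5,q7},{q2,q5,q7}} U345={{q3,q5},{q3,q5,q7}} U456={{q1,q2},{q1,q5},{q2,q5},{q2,q7},{q1,q5,q7},{q2,q5,q7}}
  U1234={{q3,q5},{q3,q5,q7}} U1235={{q3,q5},{q3,q5,q7}} U1245={{q3,q5},{q3,q5,q7}} U1345={{q3,q5},{q3,q5,q7}} U2345={{q3,q5},{q3,q5,q7}} U2456={{q1,q2},{q1,q5},{q2,q5},{q2,q7},{q1,q5,q7},{q2,q5,q7}}
  U12345={{q3,q5},{q3,q5,q7}}
components per intersection:
  U1: {{q3},{q3,q5},{q3,q7},{q3,q5,q7}}
  U2: {{q2},{q5},{q6},{q1,q2},{q1,q5},{q2,q5},{q2,q6},{q2,q7},{q3,q5},{q5,q7},{q1,q5,q7},{q2,q5,q7},{q3,q5,q7}}
  U3: {{q3},{q3,q5},{q3,q7},{q3,q5,q7}} {{q4}}
  U4: {{q2},{q5},{q1,q2},{q1,q5},{q2,q5},{q2,q6},{q2,q7},{q3,q5},{q5,q7},{q1,q5,q7},{q2,q5,q7},{q3,q5,q7}}
  U5: {{q1},{q5},{q7},{q1,q2},{q1,q5},{q1,q7},{q2,q5},{q2,q7},{q3,q5},{q3,q7},{q5,q7},{q1,q5,q7},{q2,q5,q7},{q3,q5,q7}} {{q4}}
  U6: {{q1},{q2},{q1,q2},{q1,q5},{q1,q7},{q2,q5},{q2,q6},{q2,q7},{q1,q5,q7},{q2,q5,q7}}
  U12: {{q3,q5},{q3,q5,q7}}
  U13: {{q3},{q3,q5},{q3,q7},{q3,q5,q7}}
  U14: {{q3,q5},{q3,q5,q7}}
  U15: {{q3,q5},{q3,q7},{q3,q5,q7}}
  U23: {{q3,q5},{q3,q5,q7}}
  U24: {{q2},{q5},{q1,q2},{q1,q5},{q2,q5},{q2,q6},{q2,q7},{q3,q5},{q5,q7},{q1,q5,q7},{q2,q5,q7},{q3,q5,q7}}
  U25: {{q5},{q1,q5},{q2,q5},{q2,q7},{q3,q5},{q5,q7},{q1,q5,q7},{q2,q5,q7},{q3,q5,q7}} {{q1,q2}}
  U26: {{q2},{q1,q2},{q2,q5},{q2,q6},{q2,q7},{q2,q5,q7}} {{q1,q5},{q1,q5,q7}}
  U34: {{q3,q5},{q3,q5,q7}}
  U35: {{q4}} {{q3,q5},{q3,q7},{q3,q5,q7}}
  U45: {{q5},{q1,q5},{q2,q5},{q2,q7},{q3,q5},{q5,q7},{q1,q5,q7},{q2,q5,q7},{q3,q5,q7}} {{q1,q2}}
  U46: {{q2},{q1,q2},{q2,q5},{q2,q6},{q2,q7},{q2,q5,q7}} {{q1,q5},{q1,q5,q7}}
  U56: {{q1},{q1,q2},{q1,q5},{q1,q7},{q1,q5,q7}} {{q2,q5},{q2,q7},{q2,q5,q7}}
  U123: {{q3,q5},{q3,q5,q7}}
  U124: {{q3,q5},{q3,q5,q7}}
  U125: {{q3,q5},{q3,q5,q7}}
  U134: {{q3,q5},{q3,q5,q7}}
  U135: {{q3,q5},{q3,q7},{q3,q5,q7}}
  U145: {{q3,q5},{q3,q5,q7}}
  U234: {{q3,q5},{q3,q5,q7}}
  U235: {{q3,q5},{q3,q5,q7}}
  U245: {{q5},{q1,q5},{q2,q5},{q2,q7},{q3,q5},{q5,q7},{q1,q5,q7},{q2,q5,q7},{q3,q5,q7}} {{q1,q2}}
  U246: {{q2},{q1,q2},{q2,q5},{q2,q6},{q2,q7},{q2,q5,q7}} {{q1,q5},{q1,q5,q7}}
  U256: {{q1,q2}} {{q1,q5},{q1,q5,q7}} {{q2,q5},{q2,q7},{q2,q5,q7}}
  U345: {{q3,q5},{q3,q5,q7}}
  U456: {{q1,q2}} {{q1,q5},{q1,q5,q7}} {{q2,q5},{q2,q7},{q2,q5,q7}}
  U1234: {{q3,q5},{q3,q5,q7}}
  U1235: {{q3,q5},{q3,q5,q7}}
  U1245: {{q3,q5},{q3,q5,q7}}
  U1345: {{q3,q5},{q3,q5,q7}}
  U2345: {{q3,q5},{q3,q5,q7}}
  U2456: {{q1,q2}} {{q1,q5},{q1,q5,q7}} {{q2,q5},{q2,q7},{q2,q5,q7}}
  U12345: {{q3,q5},{q3,q5,q7}}
C dims 8,19,19,8; δ0: rk 6, SNF 1^6; δ1: rk 12, SNF 1^12; δ2: rk 7, SNF 1^7
degree 0: 8−6−0 = 2 → Ȟ^0 ≅ Z^2
degree 1: 19−12−6 = 1 → Ȟ^1 ≅ Z
degree 2: 19−7−12 = 0 → Ȟ^2 ≅ 0


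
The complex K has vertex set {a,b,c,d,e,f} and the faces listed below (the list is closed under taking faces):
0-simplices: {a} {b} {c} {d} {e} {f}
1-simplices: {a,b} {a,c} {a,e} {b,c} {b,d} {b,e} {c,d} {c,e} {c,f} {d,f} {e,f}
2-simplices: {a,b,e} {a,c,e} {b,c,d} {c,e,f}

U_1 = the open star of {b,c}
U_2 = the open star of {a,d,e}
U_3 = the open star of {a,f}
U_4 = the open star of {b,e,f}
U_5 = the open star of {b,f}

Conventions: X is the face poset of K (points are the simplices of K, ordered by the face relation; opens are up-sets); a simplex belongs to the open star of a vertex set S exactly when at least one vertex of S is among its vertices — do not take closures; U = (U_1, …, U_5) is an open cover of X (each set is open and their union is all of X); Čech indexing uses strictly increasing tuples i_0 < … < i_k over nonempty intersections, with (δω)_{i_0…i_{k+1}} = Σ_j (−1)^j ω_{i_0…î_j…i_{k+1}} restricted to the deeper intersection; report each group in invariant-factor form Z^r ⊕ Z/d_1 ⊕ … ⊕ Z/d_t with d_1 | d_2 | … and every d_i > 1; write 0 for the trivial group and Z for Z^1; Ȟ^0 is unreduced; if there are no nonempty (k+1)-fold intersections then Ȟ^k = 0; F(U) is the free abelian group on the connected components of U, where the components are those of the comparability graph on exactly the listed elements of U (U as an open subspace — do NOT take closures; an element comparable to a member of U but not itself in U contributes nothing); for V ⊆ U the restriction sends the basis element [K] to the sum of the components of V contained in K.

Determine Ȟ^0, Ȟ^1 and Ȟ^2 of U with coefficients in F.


nerve of the cover:
  U1={{b},{c},{a,b},{a,c},{b,c},{b,d},{b,e},{c,d},{c,e},{c,f},{a,b,e},{a,c,e},{b,c,d},{c,e,f}} U2={{a},{d},{e},{a,b},{a,c},{a,e},{b,d},{b,e},{c,d},{c,e},{d,f},{e,f},{a,b,e},{a,c,e},{b,c,d},{c,e,f}} U3={{a},{f},{a,b},{a,c},{a,e},{c,f},{d,f},{e,f},{a,b,e},{a,c,e},{c,e,f}} U4={{b},{e},{f},{a,b},{a,e},{b,c},{b,d},{b,e},{c,e},{c,f},{d,f},{e,f},{a,b,e},{a,c,e},{b,c,d},{c,e,f}} U5={{b},{f},{a,b},{b,c},{b,d},{b,e},{c,f},{d,f},{e,f},{a,b,e},{b,c,d},{c,e,f}}
  U12={{a,b},{a,c},{b,d},{b,e},{c,d},{c,e},{a,b,e},{a,c,e},{b,c,d},{c,e,f}} U13={{a,b},{a,c},{c,f},{a,b,e},{a,c,e},{c,e,f}} U14={{b},{a,b},{b,c},{b,d},{b,e},{c,e},{c,f},{a,b,e},{a,c,e},{b,c,d},{c,e,f}} U15={{b},{a,b},{b,c},{b,d},{b,e},{c,f},{a,b,e},{b,c,d},{c,e,f}} U23={{a},{a,b},{a,c},{a,e},{d,f},{e,f},{a,b,e},{a,c,e},{c,e,f}} U24={{e},{a,b},{a,e},{b,d},{b,e},{c,e},{d,f},{e,f},{a,b,e},{a,c,e},{b,c,d},{c,e,f}} U25={{a,b},{b,d},{b,e},{d,f},{e,f},{a,b,e},{b,c,d},{c,e,f}} U34={{f},{a,b},{a,e},{c,f},{d,f},{e,f},{a,b,e},{a,c,e},{c,e,f}} U35={{f},{a,b},{c,f},{d,f},{e,f},{a,b,e},{c,e,f}} U45={{b},{f},{a,b},{b,c},{b,d},{b,e},{c,f},{d,f},{e,f},{a,b,e},{b,c,d},{c,e,f}}
  U123={{a,b},{a,c},{a,b,e},{a,c,e},{c,e,f}} U124={{a,b},{b,d},{b,e},{c,e},{a,b,e},{a,c,e},{b,c,d},{c,e,f}} U125={{a,b},{b,d},{b,e},{a,b,e},{b,c,d},{c,e,f}} U134={{a,b},{c,f},{a,b,e},{a,c,e},{c,e,f}} U135={{a,b},{c,f},{a,b,e},{c,e,f}} U145={{b},{a,b},{b,c},{b,d},{b,e},{c,f},{a,b,e},{b,c,d},{c,e,f}} U234={{a,b},{a,e},{d,f},{e,f},{a,b,e},{a,c,e},{c,e,f}} U235={{a,b},{d,f},{e,f},{a,b,e},{c,e,f}} U245={{a,b},{b,d},{b,e},{d,f},{e,f},{a,b,e},{b,c,d},{c,e,f}} U345={{f},{a,b},{c,f},{d,f},{e,f},{a,b,e},{c,e,f}}
  U1234={{a,b},{a,b,e},{a,c,e},{c,e,f}} U1235={{a,b},{a,b,e},{c,e,f}} U1245={{a,b},{b,d},{b,e},{a,b,e},{b,c,d},{c,e,f}} U1345={{a,b},{c,f},{a,b,e},{c,e,f}} U2345={{a,b},{d,f},{e,f},{a,b,e},{c,e,f}}
  U12345={{a,b},{a,b,e},{c,e,f}}
components per intersection:
  U1: {{b},{c},{a,b},{a,c},{b,c},{b,d},{b,e},{c,d},{c,e},{c,f},{a,b,e},{a,c,e},{b,c,d},{c,e,f}}
  U2: {{a},{e},{a,b},{a,c},{a,e},{b,e},{c,e},{e,f},{a,b,e},{a,c,e},{c,e,f}} {{d},{b,d},{c,d},{d,f},{b,c,d}}
  U3: {{a},{a,b},{a,c},{a,e},{a,b,e},{a,c,e}} {{f},{c,f},{d,f},{e,f},{c,e,f}}
  U4: {{b},{e},{f},{a,b},{a,e},{b,c},{b,d},{b,e},{c,e},{c,f},{d,f},{e,f},{a,b,e},{a,c,e},{b,c,d},{c,e,f}}
  U5: {{b},{a,b},{b,c},{b,d},{b,e},{a,b,e},{b,c,d}} {{f},{c,f},{d,f},{e,f},{c,e,f}}
  U12: {{a,b},{b,e},{a,b,e}} {{a,c},{c,e},{a,c,e},{c,e,f}} {{b,d},{c,d},{b,c,d}}
  U13: {{a,b},{a,b,e}} {{a,c},{a,c,e}} {{c,f},{c,e,f}}
  U14: {{b},{a,b},{b,c},{b,d},{b,e},{a,b,e},{b,c,d}} {{c,e},{c,f},{a,c,e},{c,e,f}}
  U15: {{b},{a,b},{b,c},{b,d},{b,e},{a,b,e},{b,c,d}} {{c,f},{c,e,f}}
  U23: {{a},{a,b},{a,c},{a,e},{a,b,e},{a,c,e}} {{d,f}} {{e,f},{c,e,f}}
  U24: {{e},{a,b},{a,e},{b,e},{c,e},{e,f},{a,b,e},{a,c,e},{c,e,f}} {{b,d},{b,c,d}} {{d,f}}
  U25: {{a,b},{b,e},{a,b,e}} {{b,d},{b,c,d}} {{d,f}} {{e,f},{c,e,f}}
  U34: {{f},{c,f},{d,f},{e,f},{c,e,f}} {{a,b},{a,e},{a,b,e},{a,c,e}}
  U35: {{f},{c,f},{d,f},{e,f},{c,e,f}} {{a,b},{a,b,e}}
  U45: {{b},{a,b},{b,c},{b,d},{b,e},{a,b,e},{b,c,d}} {{f},{c,f},{d,f},{e,f},{c,e,f}}
  U123: {{a,b},{a,b,e}} {{a,c},{a,c,e}} {{c,e,f}}
  U124: {{a,b},{b,e},{a,b,e}} {{b,d},{b,c,d}} {{c,e},{a,c,e},{c,e,f}}
  U125: {{a,b},{b,e},{a,b,e}} {{b,d},{b,c,d}} {{c,e,f}}
  U134: {{a,b},{a,b,e}} {{c,f},{c,e,f}} {{a,c,e}}
  U135: {{a,b},{a,b,e}} {{c,f},{c,e,f}}
  U145: {{b},{a,b},{b,c},{b,d},{b,e},{a,b,e},{b,c,d}} {{c,f},{c,e,f}}
  U234: {{a,b},{a,e},{a,b,e},{a,c,e}} {{d,f}} {{e,f},{c,e,f}}
  U235: {{a,b},{a,b,e}} {{d,f}} {{e,f},{c,e,f}}
  U245: {{a,b},{b,e},{a,b,e}} {{b,d},{b,c,d}} {{d,f}} {{e,f},{c,e,f}}
  U345: {{f},{c,f},{d,f},{e,f},{c,e,f}} {{a,b},{a,b,e}}
  U1234: {{a,b},{a,b,e}} {{a,c,e}} {{c,e,f}}
  U1235: {{a,b},{a,b,e}} {{c,e,f}}
  U1245: {{a,b},{b,e},{a,b,e}} {{b,d},{b,c,d}} {{c,e,f}}
  U1345: {{a,b},{a,b,e}} {{c,f},{c,e,f}}
  U2345: {{a,b},{a,b,e}} {{d,f}} {{e,f},{c,e,f}}
  U12345: {{a,b},{a,b,e}} {{c,e,f}}
C dims 8,26,28,13; δ0: rk 7, SNF 1^7; δ1: rk 17, SNF 1^17; δ2: rk 11, SNF 1^11
Ȟ^0 = (8 − 7) − 0 = 1, so Ȟ^0 ≅ Z
Ȟ^1 = (26 − 17) − 7 = 2, so Ȟ^1 ≅ Z^2
Ȟ^2 = (28 − 11) − 17 = 0, so Ȟ^2 ≅ 0

Ȟ^0 = Z,  Ȟ^1 = Z^2,  Ȟ^2 = 0


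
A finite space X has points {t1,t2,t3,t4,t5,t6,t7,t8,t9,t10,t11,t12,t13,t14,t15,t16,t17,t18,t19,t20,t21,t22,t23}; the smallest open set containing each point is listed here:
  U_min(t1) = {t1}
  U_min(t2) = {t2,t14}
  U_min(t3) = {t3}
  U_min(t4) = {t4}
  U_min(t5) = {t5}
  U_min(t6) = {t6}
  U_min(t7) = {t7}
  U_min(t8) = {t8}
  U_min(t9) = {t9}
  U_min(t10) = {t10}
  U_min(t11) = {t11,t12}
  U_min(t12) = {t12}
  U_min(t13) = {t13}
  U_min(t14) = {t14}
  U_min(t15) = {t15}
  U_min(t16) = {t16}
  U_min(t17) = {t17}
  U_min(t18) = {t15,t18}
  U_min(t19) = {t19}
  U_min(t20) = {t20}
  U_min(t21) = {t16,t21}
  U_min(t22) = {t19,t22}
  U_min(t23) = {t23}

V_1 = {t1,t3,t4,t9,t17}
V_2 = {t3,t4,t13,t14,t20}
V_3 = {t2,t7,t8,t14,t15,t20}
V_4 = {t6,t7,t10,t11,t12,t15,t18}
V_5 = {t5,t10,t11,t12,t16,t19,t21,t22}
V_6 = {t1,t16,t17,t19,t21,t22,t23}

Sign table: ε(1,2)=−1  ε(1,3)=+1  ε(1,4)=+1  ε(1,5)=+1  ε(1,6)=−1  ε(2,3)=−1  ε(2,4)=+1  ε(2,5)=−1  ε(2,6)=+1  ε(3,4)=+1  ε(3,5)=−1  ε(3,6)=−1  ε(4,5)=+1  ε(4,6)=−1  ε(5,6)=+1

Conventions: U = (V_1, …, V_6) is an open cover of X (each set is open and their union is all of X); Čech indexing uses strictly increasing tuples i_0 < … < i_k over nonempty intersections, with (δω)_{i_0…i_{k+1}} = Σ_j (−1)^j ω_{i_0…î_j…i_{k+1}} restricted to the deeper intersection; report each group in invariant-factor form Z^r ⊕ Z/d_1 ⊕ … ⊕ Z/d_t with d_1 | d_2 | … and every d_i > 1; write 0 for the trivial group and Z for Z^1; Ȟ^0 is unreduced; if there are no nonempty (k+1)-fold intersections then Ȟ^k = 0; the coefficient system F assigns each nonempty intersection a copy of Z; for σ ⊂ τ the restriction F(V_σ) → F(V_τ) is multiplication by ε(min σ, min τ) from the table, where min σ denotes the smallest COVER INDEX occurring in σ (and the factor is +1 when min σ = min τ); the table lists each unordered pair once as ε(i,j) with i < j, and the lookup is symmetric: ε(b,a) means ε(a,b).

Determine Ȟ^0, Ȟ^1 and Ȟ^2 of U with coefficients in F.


Ȟ^0(U;F) ≅ 0; Ȟ^1(U;F) ≅ Z/2; Ȟ^2(U;F) ≅ 0

nerve simplices:
  V12={t3,t4} V16={t1,t17} V23={t14,t20} V34={t7,t15} V45={t10,t11,t12} V56={t16,t19,t21,t22}
C dims 6,6; δ0: rk 6, SNF 1^5·2
degree 0: 6−6−0 = 0 → Ȟ^0 ≅ 0
degree 1: 6−0−6 = 0 plus torsion [2] → Ȟ^1 ≅ Z/2
degree 2: 0−0−0 = 0 → Ȟ^2 ≅ 0


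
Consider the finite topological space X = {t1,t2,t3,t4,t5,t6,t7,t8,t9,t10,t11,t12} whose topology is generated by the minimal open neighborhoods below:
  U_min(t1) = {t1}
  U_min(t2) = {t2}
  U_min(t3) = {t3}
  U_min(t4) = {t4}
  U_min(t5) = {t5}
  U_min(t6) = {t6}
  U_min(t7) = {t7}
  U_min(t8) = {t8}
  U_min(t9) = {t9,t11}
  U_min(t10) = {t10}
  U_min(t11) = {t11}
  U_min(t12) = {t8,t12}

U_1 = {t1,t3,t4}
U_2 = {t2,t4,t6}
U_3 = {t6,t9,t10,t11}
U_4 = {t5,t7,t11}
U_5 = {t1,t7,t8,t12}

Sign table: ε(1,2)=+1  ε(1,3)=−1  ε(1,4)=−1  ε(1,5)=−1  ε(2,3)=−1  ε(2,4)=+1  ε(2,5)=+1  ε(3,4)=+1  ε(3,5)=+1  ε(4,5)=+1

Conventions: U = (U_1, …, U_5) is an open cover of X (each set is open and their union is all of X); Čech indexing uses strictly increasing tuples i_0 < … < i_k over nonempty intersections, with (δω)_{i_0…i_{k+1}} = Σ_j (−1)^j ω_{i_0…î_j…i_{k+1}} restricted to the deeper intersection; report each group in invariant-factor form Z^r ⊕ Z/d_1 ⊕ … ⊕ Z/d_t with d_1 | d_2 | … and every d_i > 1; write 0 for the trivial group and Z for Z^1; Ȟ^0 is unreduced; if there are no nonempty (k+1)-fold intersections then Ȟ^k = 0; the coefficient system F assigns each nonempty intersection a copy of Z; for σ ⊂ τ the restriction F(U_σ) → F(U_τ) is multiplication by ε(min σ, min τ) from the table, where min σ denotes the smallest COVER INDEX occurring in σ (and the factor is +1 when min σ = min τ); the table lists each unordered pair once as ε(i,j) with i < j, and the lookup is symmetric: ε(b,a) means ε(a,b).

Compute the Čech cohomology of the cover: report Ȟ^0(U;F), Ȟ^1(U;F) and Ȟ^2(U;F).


Ȟ^0 ≅ Z, Ȟ^1 ≅ Z and Ȟ^2 ≅ 0

nonempty intersections:
  U12={t4} U15={t1} U23={t6} U34={t11} U45={t7}
C dims 5,5; δ0: rk 4, SNF 1^4
Ȟ^0: (5−4)−0=1 ⇒ Z
Ȟ^1: (5−0)−4=1 ⇒ Z
Ȟ^2: (0−0)−0=0 ⇒ 0


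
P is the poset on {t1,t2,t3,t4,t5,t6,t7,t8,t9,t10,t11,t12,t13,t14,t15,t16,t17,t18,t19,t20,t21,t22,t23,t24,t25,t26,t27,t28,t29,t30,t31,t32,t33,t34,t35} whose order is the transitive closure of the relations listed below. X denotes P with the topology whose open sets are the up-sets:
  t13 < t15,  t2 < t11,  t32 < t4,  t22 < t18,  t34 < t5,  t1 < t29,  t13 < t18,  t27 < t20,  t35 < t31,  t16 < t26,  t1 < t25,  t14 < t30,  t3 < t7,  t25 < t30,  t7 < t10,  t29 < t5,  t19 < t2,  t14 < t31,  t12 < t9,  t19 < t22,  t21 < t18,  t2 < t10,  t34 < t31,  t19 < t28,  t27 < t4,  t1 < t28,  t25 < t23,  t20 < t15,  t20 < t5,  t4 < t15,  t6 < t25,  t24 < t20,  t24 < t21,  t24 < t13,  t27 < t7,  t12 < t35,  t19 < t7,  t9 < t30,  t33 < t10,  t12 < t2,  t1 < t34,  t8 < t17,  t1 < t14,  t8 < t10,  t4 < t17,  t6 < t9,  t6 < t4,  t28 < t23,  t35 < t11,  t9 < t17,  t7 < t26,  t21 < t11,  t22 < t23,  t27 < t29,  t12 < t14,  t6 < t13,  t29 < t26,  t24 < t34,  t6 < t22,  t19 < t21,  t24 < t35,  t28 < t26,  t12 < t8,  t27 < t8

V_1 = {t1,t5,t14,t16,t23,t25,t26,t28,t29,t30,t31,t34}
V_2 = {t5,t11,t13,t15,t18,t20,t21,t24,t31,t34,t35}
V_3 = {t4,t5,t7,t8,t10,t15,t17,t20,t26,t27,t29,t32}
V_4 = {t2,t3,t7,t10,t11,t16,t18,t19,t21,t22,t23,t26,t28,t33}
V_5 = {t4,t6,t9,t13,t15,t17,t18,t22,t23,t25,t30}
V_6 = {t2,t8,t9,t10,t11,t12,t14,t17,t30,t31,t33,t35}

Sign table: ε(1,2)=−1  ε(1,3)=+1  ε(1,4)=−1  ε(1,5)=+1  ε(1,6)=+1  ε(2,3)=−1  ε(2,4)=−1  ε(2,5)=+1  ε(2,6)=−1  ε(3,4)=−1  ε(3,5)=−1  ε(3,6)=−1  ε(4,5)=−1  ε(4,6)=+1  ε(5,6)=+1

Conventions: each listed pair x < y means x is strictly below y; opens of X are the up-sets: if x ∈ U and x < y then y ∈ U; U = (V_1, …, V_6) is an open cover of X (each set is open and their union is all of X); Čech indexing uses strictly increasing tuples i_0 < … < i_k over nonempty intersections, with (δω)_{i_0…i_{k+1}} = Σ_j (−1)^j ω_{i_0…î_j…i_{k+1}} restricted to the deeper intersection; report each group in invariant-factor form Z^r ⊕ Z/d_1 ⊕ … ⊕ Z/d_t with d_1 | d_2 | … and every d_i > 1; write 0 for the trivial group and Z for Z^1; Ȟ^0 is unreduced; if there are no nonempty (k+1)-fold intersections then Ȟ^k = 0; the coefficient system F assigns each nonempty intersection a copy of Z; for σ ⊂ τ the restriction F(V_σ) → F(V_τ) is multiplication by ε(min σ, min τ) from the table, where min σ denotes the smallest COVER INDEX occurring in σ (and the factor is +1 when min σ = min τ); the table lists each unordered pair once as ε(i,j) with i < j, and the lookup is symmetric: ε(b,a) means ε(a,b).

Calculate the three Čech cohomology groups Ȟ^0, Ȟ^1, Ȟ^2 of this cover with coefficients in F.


nonempty intersections:
  V12={t5,t31,t34} V13={t5,t26,t29} V14={t16,t23,t26,t28} V15={t23,t25,t30} V16={t14,t30,t31} V23={t5,t15,t20} V24={t11,t18,t21} V25={t13,t15,t18} V26={t11,t31,t35} V34={t7,t10,t26} V35={t4,t15,t17} V36={t8,t10,t17} V45={t18,t22,t23} V46={t2,t10,t11,t33} V56={t9,t17,t30}
  V123={t5} V126={t31} V134={t26} V145={t23} V156={t30} V235={t15} V245={t18} V246={t11} V346={t10} V356={t17}
C dims 6,15,10; δ0: rk 6, SNF 1^5·2; δ1: rk 9, SNF 1^9
Ȟ^0: (6−6)−0=0 ⇒ 0
Ȟ^1: (15−9)−6=0 plus torsion [2] ⇒ Z/2
Ȟ^2: (10−0)−9=1 ⇒ Z

Ȟ^0 ≅ 0, Ȟ^1 ≅ Z/2 and Ȟ^2 ≅ Z
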